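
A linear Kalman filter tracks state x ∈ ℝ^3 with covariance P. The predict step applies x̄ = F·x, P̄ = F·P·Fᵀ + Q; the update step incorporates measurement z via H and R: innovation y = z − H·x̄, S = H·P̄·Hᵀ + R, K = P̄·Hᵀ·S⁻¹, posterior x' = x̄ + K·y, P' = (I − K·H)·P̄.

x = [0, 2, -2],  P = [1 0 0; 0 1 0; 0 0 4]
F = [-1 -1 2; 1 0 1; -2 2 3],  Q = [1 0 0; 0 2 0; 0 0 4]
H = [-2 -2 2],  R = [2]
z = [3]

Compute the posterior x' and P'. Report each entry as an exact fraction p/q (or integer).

x̄ = F·x = [-6, -2, -2]
P̄ = F·P·Fᵀ + Q = [19 7 24; 7 7 10; 24 10 48]
y = z − H·x̄ = [-9]
S = H·P̄·Hᵀ + R = [82]
K = P̄·Hᵀ·S⁻¹ = [-2/41; -4/41; 14/41]
x' = x̄ + K·y = [-228/41, -46/41, -208/41]
P' = (I − K·H)·P̄ = [771/41 271/41 1040/41; 271/41 255/41 522/41; 1040/41 522/41 1576/41]

x' = [-228/41, -46/41, -208/41]
P' = [771/41 271/41 1040/41; 271/41 255/41 522/41; 1040/41 522/41 1576/41]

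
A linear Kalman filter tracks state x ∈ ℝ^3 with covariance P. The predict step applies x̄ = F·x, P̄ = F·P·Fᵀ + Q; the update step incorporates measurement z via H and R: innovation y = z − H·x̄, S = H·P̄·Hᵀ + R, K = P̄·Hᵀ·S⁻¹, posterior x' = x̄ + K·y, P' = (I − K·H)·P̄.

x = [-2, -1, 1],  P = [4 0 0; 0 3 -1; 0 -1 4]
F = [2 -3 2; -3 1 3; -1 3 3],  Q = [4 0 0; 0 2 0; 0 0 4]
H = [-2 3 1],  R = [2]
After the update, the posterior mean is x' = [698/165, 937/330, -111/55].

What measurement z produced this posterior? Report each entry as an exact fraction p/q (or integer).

x̄ = F·x = [1, 8, 2]
P̄ = F·P·Fᵀ + Q = [75 -2 -8; -2 71 45; -8 45 53]
S = H·P̄·Hᵀ + R = [1320]
K = P̄·Hᵀ·S⁻¹ = [-41/330; 131/660; 17/110]
x' − x̄ = [533/165, -1703/330, -221/55] = K·y
y = (KᵀK)⁻¹·Kᵀ·(x' − x̄) = [-26]
z = y + H·x̄ = [-26] + [24] = [-2]

z = [-2]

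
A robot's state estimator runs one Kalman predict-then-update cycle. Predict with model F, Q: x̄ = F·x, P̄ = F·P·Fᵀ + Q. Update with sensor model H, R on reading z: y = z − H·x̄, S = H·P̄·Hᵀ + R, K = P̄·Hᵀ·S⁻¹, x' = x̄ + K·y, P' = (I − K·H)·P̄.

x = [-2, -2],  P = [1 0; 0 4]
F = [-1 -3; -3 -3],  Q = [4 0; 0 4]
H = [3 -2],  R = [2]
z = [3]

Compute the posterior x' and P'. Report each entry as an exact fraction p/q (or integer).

x̄ = F·x = [8, 12]
P̄ = F·P·Fᵀ + Q = [41 39; 39 49]
y = z − H·x̄ = [3]
S = H·P̄·Hᵀ + R = [99]
K = P̄·Hᵀ·S⁻¹ = [5/11; 19/99]
x' = x̄ + K·y = [103/11, 415/33]
P' = (I − K·H)·P̄ = [226/11 334/11; 334/11 4490/99]

x' = [103/11, 415/33]
P' = [226/11 334/11; 334/11 4490/99]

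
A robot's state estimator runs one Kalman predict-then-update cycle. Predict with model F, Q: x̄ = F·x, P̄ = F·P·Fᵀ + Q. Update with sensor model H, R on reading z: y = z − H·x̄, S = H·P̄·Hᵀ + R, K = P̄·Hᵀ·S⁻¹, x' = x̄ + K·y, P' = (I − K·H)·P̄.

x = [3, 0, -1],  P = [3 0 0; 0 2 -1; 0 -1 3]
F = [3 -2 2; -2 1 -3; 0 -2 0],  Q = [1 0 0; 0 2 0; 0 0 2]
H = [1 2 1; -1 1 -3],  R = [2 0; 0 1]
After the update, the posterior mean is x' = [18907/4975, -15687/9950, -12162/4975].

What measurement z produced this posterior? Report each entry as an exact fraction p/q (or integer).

z = [-2, 2]

x̄ = F·x = [7, -3, 0]
P̄ = F·P·Fᵀ + Q = [56 -48 12; -48 49 -10; 12 -10 10]
S = H·P̄·Hᵀ + R = [56 62; 62 424]
K = P̄·Hᵀ·S⁻¹ = [-798/4975 -1526/4975; 4543/9950 1158/4975; 1018/4975 -759/4975]
x' − x̄ = [-15918/4975, 14163/9950, -12162/4975] = K·y
y = (KᵀK)⁻¹·Kᵀ·(x' − x̄) = [-3, 12]
z = y + H·x̄ = [-3, 12] + [1, -10] = [-2, 2]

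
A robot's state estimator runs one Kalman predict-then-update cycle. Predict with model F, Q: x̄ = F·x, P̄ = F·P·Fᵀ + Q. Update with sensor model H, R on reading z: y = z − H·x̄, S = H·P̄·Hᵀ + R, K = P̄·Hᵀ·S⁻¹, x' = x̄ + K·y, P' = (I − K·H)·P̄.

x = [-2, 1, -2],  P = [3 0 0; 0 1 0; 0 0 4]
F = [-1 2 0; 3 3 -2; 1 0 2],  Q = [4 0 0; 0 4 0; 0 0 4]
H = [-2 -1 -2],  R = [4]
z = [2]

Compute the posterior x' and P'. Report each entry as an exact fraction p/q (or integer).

x' = [541/132, 14/11, -23/4]
P' = [1283/132 -72/11 -25/4; -72/11 508/11 -16; -25/4 -16 59/4]

x̄ = F·x = [4, 1, -6]
P̄ = F·P·Fᵀ + Q = [11 -3 -3; -3 56 -7; -3 -7 23]
y = z − H·x̄ = [-1]
S = H·P̄·Hᵀ + R = [132]
K = P̄·Hᵀ·S⁻¹ = [-13/132; -3/11; -1/4]
x' = x̄ + K·y = [541/132, 14/11, -23/4]
P' = (I − K·H)·P̄ = [1283/132 -72/11 -25/4; -72/11 508/11 -16; -25/4 -16 59/4]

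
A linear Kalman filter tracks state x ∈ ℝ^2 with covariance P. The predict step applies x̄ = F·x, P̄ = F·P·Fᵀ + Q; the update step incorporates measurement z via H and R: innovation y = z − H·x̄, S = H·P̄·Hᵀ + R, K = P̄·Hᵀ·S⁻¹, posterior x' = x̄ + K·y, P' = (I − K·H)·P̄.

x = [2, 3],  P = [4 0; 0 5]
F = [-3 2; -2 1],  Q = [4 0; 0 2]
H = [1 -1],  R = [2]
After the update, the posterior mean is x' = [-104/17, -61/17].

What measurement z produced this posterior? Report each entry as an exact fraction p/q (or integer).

z = [-3]

x̄ = F·x = [0, -1]
P̄ = F·P·Fᵀ + Q = [60 34; 34 23]
S = H·P̄·Hᵀ + R = [17]
K = P̄·Hᵀ·S⁻¹ = [26/17; 11/17]
x' − x̄ = [-104/17, -44/17] = K·y
y = (KᵀK)⁻¹·Kᵀ·(x' − x̄) = [-4]
z = y + H·x̄ = [-4] + [1] = [-3]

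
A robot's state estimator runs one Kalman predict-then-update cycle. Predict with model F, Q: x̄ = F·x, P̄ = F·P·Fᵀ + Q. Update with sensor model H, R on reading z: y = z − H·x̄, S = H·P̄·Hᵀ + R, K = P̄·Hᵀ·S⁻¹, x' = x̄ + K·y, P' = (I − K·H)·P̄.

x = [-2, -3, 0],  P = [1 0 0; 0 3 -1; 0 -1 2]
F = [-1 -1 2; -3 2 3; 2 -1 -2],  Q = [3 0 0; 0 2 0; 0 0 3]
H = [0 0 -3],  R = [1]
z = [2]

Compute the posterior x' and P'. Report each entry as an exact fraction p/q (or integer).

x̄ = F·x = [5, 0, -1]
P̄ = F·P·Fᵀ + Q = [19 8 -7; 8 29 -17; -7 -17 14]
y = z − H·x̄ = [-1]
S = H·P̄·Hᵀ + R = [127]
K = P̄·Hᵀ·S⁻¹ = [21/127; 51/127; -42/127]
x' = x̄ + K·y = [614/127, -51/127, -85/127]
P' = (I − K·H)·P̄ = [1972/127 -55/127 -7/127; -55/127 1082/127 -17/127; -7/127 -17/127 14/127]

x' = [614/127, -51/127, -85/127]
P' = [1972/127 -55/127 -7/127; -55/127 1082/127 -17/127; -7/127 -17/127 14/127]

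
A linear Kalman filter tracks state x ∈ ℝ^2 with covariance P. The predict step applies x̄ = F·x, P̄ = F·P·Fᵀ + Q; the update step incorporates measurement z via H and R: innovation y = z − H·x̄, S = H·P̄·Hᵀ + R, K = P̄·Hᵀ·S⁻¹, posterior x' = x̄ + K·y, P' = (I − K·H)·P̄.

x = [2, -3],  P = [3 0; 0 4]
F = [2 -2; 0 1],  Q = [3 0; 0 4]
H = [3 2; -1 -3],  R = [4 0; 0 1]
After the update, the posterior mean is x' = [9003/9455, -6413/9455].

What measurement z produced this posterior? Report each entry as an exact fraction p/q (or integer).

z = [1, 1]

x̄ = F·x = [10, -3]
P̄ = F·P·Fᵀ + Q = [31 -8; -8 8]
S = H·P̄·Hᵀ + R = [219 -53; -53 56]
K = P̄·Hᵀ·S⁻¹ = [3941/9455 2548/9455; -1296/9455 -3928/9455]
x' − x̄ = [-85547/9455, 21952/9455] = K·y
y = (KᵀK)⁻¹·Kᵀ·(x' − x̄) = [-23, 2]
z = y + H·x̄ = [-23, 2] + [24, -1] = [1, 1]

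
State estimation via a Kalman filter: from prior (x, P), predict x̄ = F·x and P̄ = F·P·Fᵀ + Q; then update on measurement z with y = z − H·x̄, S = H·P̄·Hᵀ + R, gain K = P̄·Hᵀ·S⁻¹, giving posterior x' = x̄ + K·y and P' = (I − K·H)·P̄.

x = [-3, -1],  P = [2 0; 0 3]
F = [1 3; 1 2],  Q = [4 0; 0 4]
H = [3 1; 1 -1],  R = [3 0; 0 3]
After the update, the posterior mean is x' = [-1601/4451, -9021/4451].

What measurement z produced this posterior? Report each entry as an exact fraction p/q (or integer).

z = [-3, 2]

x̄ = F·x = [-6, -5]
P̄ = F·P·Fᵀ + Q = [33 20; 20 18]
S = H·P̄·Hᵀ + R = [438 41; 41 14]
K = P̄·Hᵀ·S⁻¹ = [1133/4451 815/4451; 1010/4451 -2322/4451]
x' − x̄ = [25105/4451, 13234/4451] = K·y
y = (KᵀK)⁻¹·Kᵀ·(x' − x̄) = [20, 3]
z = y + H·x̄ = [20, 3] + [-23, -1] = [-3, 2]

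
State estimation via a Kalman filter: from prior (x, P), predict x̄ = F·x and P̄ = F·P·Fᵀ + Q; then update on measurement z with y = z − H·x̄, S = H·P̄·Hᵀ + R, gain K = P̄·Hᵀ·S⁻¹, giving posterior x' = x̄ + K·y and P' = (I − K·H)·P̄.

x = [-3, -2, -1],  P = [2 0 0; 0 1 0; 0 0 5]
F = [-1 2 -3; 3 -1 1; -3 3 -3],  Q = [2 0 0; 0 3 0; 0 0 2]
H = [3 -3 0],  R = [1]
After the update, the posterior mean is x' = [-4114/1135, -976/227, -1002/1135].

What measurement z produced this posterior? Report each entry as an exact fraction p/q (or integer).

x̄ = F·x = [2, -8, 6]
P̄ = F·P·Fᵀ + Q = [53 -23 57; -23 27 -36; 57 -36 74]
S = H·P̄·Hᵀ + R = [1135]
K = P̄·Hᵀ·S⁻¹ = [228/1135; -30/227; 279/1135]
x' − x̄ = [-6384/1135, 840/227, -7812/1135] = K·y
y = (KᵀK)⁻¹·Kᵀ·(x' − x̄) = [-28]
z = y + H·x̄ = [-28] + [30] = [2]

z = [2]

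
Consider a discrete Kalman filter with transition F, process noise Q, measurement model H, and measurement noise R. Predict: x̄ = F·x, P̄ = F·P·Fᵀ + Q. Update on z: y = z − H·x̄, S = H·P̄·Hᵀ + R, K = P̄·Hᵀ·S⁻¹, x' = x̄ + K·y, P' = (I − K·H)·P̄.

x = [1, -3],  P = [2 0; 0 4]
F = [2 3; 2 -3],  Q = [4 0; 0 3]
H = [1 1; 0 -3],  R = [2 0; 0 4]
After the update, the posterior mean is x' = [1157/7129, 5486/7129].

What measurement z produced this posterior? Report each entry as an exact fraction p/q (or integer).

z = [1, -2]

x̄ = F·x = [-7, 11]
P̄ = F·P·Fᵀ + Q = [48 -28; -28 47]
S = H·P̄·Hᵀ + R = [41 -57; -57 427]
K = P̄·Hᵀ·S⁻¹ = [6664/7129 2292/7129; 38/7129 -2349/7129]
x' − x̄ = [51060/7129, -72933/7129] = K·y
y = (KᵀK)⁻¹·Kᵀ·(x' − x̄) = [-3, 31]
z = y + H·x̄ = [-3, 31] + [4, -33] = [1, -2]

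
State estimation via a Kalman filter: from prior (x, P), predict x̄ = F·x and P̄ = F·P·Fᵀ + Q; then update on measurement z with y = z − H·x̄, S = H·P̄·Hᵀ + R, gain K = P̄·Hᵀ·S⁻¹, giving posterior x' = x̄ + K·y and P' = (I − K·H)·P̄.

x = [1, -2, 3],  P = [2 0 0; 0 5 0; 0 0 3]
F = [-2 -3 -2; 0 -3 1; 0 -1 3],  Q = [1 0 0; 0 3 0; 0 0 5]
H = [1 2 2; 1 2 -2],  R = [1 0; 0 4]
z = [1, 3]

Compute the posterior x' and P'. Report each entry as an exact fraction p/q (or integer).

x̄ = F·x = [-2, 9, 11]
P̄ = F·P·Fᵀ + Q = [66 39 -3; 39 51 24; -3 24 37]
y = z − H·x̄ = [-37, 9]
S = H·P̄·Hᵀ + R = [755 278; 278 398]
K = P̄·Hᵀ·S⁻¹ = [2204/37201 12481/37201; 8228/37201 5891/74402; 27712/111603 -54977/223206]
x' = x̄ + K·y = [-43621/37201, 113765/74402, -90215/223206]
P' = (I − K·H)·P̄ = [278964/37201 -126450/37201 -11930/37201; -126450/37201 136455/74402 -1777/74402; -11930/37201 -1777/74402 68833/223206]

x' = [-43621/37201, 113765/74402, -90215/223206]
P' = [278964/37201 -126450/37201 -11930/37201; -126450/37201 136455/74402 -1777/74402; -11930/37201 -1777/74402 68833/223206]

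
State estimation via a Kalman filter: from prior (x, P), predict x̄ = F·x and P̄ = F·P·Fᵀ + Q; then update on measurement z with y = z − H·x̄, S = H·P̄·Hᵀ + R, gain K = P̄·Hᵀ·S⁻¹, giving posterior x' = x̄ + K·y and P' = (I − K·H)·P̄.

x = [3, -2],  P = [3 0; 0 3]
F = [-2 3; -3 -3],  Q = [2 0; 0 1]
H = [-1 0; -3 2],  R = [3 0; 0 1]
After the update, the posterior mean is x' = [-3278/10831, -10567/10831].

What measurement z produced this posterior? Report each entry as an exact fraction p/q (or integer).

x̄ = F·x = [-12, -3]
P̄ = F·P·Fᵀ + Q = [41 -9; -9 55]
S = H·P̄·Hᵀ + R = [44 141; 141 698]
K = P̄·Hᵀ·S⁻¹ = [-8737/10831 -423/10831; -13035/10831 4759/10831]
x' − x̄ = [126694/10831, 21926/10831] = K·y
y = (KᵀK)⁻¹·Kᵀ·(x' − x̄) = [-13, -31]
z = y + H·x̄ = [-13, -31] + [12, 30] = [-1, -1]

z = [-1, -1]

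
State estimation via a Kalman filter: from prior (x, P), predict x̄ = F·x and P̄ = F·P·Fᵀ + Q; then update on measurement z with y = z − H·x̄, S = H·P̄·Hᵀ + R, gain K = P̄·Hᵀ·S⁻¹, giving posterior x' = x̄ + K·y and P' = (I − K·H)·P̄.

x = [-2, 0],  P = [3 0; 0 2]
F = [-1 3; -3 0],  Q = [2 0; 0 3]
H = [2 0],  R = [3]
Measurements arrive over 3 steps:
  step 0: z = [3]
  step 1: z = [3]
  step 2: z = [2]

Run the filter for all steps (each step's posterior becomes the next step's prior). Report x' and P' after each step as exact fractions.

step 0: x' = [144/95, 552/95], P' = [69/95 27/95; 27/95 2526/95]
step 1: x' = [141522/91609, -414504/91609], P' = [68493/91609 -108/91609; -108/91609 873606/91609]
step 2: x' = [4043450/4676297, -138396438/32734079], P' = [3477777/4676297 88479/4676297; 88479/4676297 316608828/32734079]

step 0: x̄ = F·x = [2, 6]
step 0: P̄ = F·P·Fᵀ + Q = [23 9; 9 30]
step 0: y = z − H·x̄ = [-1]
step 0: S = H·P̄·Hᵀ + R = [95]
step 0: K = P̄·Hᵀ·S⁻¹ = [46/95; 18/95]
step 0: x' = x̄ + K·y = [144/95, 552/95]
step 0: P' = (I − K·H)·P̄ = [69/95 27/95; 27/95 2526/95]
step 1: x̄ = F·x = [1512/95, -432/95]
step 1: P̄ = F·P·Fᵀ + Q = [22831/95 -36/95; -36/95 906/95]
step 1: y = z − H·x̄ = [-2739/95]
step 1: S = H·P̄·Hᵀ + R = [91609/95]
step 1: K = P̄·Hᵀ·S⁻¹ = [45662/91609; -72/91609]
step 1: x' = x̄ + K·y = [141522/91609, -414504/91609]
step 1: P' = (I − K·H)·P̄ = [68493/91609 -108/91609; -108/91609 873606/91609]
step 2: x̄ = F·x = [-197862/13087, -424566/91609]
step 2: P̄ = F·P·Fᵀ + Q = [1159259/13087 29493/13087; 29493/13087 891264/91609]
step 2: y = z − H·x̄ = [421898/13087]
step 2: S = H·P̄·Hᵀ + R = [4676297/13087]
step 2: K = P̄·Hᵀ·S⁻¹ = [2318518/4676297; 58986/4676297]
step 2: x' = x̄ + K·y = [4043450/4676297, -138396438/32734079]
step 2: P' = (I − K·H)·P̄ = [3477777/4676297 88479/4676297; 88479/4676297 316608828/32734079]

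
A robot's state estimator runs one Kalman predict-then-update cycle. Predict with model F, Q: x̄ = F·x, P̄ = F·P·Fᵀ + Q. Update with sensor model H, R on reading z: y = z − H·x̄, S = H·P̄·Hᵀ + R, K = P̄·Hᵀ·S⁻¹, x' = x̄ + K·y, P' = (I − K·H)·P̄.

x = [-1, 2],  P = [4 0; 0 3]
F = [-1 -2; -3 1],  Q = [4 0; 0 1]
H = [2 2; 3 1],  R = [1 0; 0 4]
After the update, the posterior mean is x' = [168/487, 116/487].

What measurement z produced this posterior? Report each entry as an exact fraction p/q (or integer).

z = [1, 2]

x̄ = F·x = [-3, 5]
P̄ = F·P·Fᵀ + Q = [20 6; 6 40]
S = H·P̄·Hᵀ + R = [289 248; 248 260]
K = P̄·Hᵀ·S⁻¹ = [-712/3409 3089/6818; 2384/3409 -3027/6818]
x' − x̄ = [1629/487, -2319/487] = K·y
y = (KᵀK)⁻¹·Kᵀ·(x' − x̄) = [-3, 6]
z = y + H·x̄ = [-3, 6] + [4, -4] = [1, 2]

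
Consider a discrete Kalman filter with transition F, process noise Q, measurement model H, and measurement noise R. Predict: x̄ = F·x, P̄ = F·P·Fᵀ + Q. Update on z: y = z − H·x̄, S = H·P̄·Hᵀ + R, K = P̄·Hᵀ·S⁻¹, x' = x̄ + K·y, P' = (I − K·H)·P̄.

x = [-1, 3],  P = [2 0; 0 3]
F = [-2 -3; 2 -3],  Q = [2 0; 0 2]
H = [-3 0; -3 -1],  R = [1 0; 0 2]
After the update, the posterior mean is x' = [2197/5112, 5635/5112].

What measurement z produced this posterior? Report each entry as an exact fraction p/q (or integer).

z = [-1, -3]

x̄ = F·x = [-7, -11]
P̄ = F·P·Fᵀ + Q = [37 19; 19 37]
S = H·P̄·Hᵀ + R = [334 390; 390 486]
K = P̄·Hᵀ·S⁻¹ = [-541/1704 -65/5112; 1493/1704 -4583/5112]
x' − x̄ = [37981/5112, 61867/5112] = K·y
y = (KᵀK)⁻¹·Kᵀ·(x' − x̄) = [-22, -35]
z = y + H·x̄ = [-22, -35] + [21, 32] = [-1, -3]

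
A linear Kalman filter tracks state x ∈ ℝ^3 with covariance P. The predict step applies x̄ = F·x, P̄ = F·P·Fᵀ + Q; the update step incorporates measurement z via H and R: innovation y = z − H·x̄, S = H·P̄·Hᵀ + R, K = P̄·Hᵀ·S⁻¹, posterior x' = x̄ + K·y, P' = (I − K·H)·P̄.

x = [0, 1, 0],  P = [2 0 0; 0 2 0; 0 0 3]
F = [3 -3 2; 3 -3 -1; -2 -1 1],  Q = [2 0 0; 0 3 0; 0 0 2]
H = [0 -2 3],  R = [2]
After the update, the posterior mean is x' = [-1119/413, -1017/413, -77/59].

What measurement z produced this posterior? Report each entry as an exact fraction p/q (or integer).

x̄ = F·x = [-3, -3, -1]
P̄ = F·P·Fᵀ + Q = [50 30 0; 30 42 -9; 0 -9 15]
S = H·P̄·Hᵀ + R = [413]
K = P̄·Hᵀ·S⁻¹ = [-60/413; -111/413; 9/59]
x' − x̄ = [120/413, 222/413, -18/59] = K·y
y = (KᵀK)⁻¹·Kᵀ·(x' − x̄) = [-2]
z = y + H·x̄ = [-2] + [3] = [1]

z = [1]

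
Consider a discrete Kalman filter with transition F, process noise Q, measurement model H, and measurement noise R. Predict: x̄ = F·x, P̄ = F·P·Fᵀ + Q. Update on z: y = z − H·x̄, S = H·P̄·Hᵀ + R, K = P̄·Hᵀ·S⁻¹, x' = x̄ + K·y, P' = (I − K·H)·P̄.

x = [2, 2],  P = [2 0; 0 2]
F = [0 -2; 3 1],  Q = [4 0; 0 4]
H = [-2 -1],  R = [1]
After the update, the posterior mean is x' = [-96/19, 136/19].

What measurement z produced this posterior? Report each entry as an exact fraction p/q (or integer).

x̄ = F·x = [-4, 8]
P̄ = F·P·Fᵀ + Q = [12 -4; -4 24]
S = H·P̄·Hᵀ + R = [57]
K = P̄·Hᵀ·S⁻¹ = [-20/57; -16/57]
x' − x̄ = [-20/19, -16/19] = K·y
y = (KᵀK)⁻¹·Kᵀ·(x' − x̄) = [3]
z = y + H·x̄ = [3] + [0] = [3]

z = [3]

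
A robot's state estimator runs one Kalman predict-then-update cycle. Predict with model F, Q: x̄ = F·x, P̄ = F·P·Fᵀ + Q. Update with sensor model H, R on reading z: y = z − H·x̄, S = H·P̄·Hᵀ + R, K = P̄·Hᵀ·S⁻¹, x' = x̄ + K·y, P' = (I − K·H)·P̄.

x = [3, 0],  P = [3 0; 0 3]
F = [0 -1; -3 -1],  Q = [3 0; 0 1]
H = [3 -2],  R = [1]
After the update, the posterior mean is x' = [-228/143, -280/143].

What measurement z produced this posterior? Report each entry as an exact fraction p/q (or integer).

x̄ = F·x = [0, -9]
P̄ = F·P·Fᵀ + Q = [6 3; 3 31]
S = H·P̄·Hᵀ + R = [143]
K = P̄·Hᵀ·S⁻¹ = [12/143; -53/143]
x' − x̄ = [-228/143, 1007/143] = K·y
y = (KᵀK)⁻¹·Kᵀ·(x' − x̄) = [-19]
z = y + H·x̄ = [-19] + [18] = [-1]

z = [-1]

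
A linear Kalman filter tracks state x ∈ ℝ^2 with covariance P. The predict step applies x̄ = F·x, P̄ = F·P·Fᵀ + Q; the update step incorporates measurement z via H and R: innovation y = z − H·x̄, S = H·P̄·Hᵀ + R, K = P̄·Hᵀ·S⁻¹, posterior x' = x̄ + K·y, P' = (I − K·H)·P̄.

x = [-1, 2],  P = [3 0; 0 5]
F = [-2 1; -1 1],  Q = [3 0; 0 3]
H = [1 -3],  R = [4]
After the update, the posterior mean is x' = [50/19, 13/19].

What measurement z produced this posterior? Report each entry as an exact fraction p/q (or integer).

z = [1]

x̄ = F·x = [4, 3]
P̄ = F·P·Fᵀ + Q = [20 11; 11 11]
S = H·P̄·Hᵀ + R = [57]
K = P̄·Hᵀ·S⁻¹ = [-13/57; -22/57]
x' − x̄ = [-26/19, -44/19] = K·y
y = (KᵀK)⁻¹·Kᵀ·(x' − x̄) = [6]
z = y + H·x̄ = [6] + [-5] = [1]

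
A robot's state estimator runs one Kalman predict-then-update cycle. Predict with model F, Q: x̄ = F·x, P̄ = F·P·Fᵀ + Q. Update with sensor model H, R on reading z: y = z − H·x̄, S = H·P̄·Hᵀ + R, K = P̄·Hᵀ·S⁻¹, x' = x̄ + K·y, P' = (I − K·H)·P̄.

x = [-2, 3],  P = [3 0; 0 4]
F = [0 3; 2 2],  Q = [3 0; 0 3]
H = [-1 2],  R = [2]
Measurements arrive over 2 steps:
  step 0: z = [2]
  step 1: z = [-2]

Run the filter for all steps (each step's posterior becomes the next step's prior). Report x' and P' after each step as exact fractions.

step 0: x̄ = F·x = [9, 2]
step 0: P̄ = F·P·Fᵀ + Q = [39 24; 24 31]
step 0: y = z − H·x̄ = [7]
step 0: S = H·P̄·Hᵀ + R = [69]
step 0: K = P̄·Hᵀ·S⁻¹ = [3/23; 38/69]
step 0: x' = x̄ + K·y = [228/23, 404/69]
step 0: P' = (I − K·H)·P̄ = [870/23 438/23; 438/23 695/69]
step 1: x̄ = F·x = [404/23, 2176/69]
step 1: P̄ = F·P·Fᵀ + Q = [2154/23 4018/23; 4018/23 23939/69]
step 1: y = z − H·x̄ = [-3278/69]
step 1: S = H·P̄·Hᵀ + R = [54140/69]
step 1: K = P̄·Hᵀ·S⁻¹ = [8823/27070; 8956/13535]
step 1: x' = x̄ + K·y = [28167/13535, 1368/13535]
step 1: P' = (I − K·H)·P̄ = [139389/13535 74106/13535; 74106/13535 46009/13535]

step 0: x' = [228/23, 404/69], P' = [870/23 438/23; 438/23 695/69]
step 1: x' = [28167/13535, 1368/13535], P' = [139389/13535 74106/13535; 74106/13535 46009/13535]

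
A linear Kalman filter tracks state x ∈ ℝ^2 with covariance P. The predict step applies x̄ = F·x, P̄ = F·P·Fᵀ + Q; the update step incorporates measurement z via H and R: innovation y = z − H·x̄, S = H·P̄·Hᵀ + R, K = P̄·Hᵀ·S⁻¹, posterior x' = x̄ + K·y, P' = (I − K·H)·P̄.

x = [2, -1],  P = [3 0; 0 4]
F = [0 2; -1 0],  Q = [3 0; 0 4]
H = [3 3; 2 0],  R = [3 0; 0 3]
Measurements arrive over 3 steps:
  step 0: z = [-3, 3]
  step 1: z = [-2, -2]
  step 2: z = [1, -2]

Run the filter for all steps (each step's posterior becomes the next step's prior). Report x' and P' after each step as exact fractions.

step 0: x' = [2547/1909, -4427/1909], P' = [1254/1909 -1197/1909; -1197/1909 1750/1909]
step 1: x' = [-1132837/969472, 14503/34624], P' = [544575/969472 -17829/34624; -17829/34624 6769/8656]
step 2: x' = [-345487201/450785827, 489358469/450785827], P' = [252476445/450785827 -231658389/450785827; -231658389/450785827 352211566/450785827]

step 0: x̄ = F·x = [-2, -2]
step 0: P̄ = F·P·Fᵀ + Q = [19 0; 0 7]
step 0: y = z − H·x̄ = [9, 7]
step 0: S = H·P̄·Hᵀ + R = [237 114; 114 79]
step 0: K = P̄·Hᵀ·S⁻¹ = [57/1909 836/1909; 553/1909 -798/1909]
step 0: x' = x̄ + K·y = [2547/1909, -4427/1909]
step 0: P' = (I − K·H)·P̄ = [1254/1909 -1197/1909; -1197/1909 1750/1909]
step 1: x̄ = F·x = [-8854/1909, -2547/1909]
step 1: P̄ = F·P·Fᵀ + Q = [12727/1909 2394/1909; 2394/1909 8890/1909]
step 1: y = z − H·x̄ = [30385/1909, 13890/1909]
step 1: S = H·P̄·Hᵀ + R = [243372/1909 90726/1909; 90726/1909 56635/1909]
step 1: K = P̄·Hᵀ·S⁻¹ = [45363/969472 181525/484736; 9247/34624 -5943/17312]
step 1: x' = x̄ + K·y = [-1132837/969472, 14503/34624]
step 1: P' = (I − K·H)·P̄ = [544575/969472 -17829/34624; -17829/34624 6769/8656]
step 2: x̄ = F·x = [14503/17312, 1132837/969472]
step 2: P̄ = F·P·Fᵀ + Q = [13261/2164 17829/17312; 17829/17312 4422463/969472]
step 2: y = z − H·x̄ = [-4865543/969472, -31815/8656]
step 2: S = H·P̄·Hᵀ + R = [114150567/969472 371751/8656; 371751/8656 14884/541]
step 2: K = P̄·Hᵀ·S⁻¹ = [20818056/450785827 168317630/450785827; 120553177/450785827 -154438926/450785827]
step 2: x' = x̄ + K·y = [-345487201/450785827, 489358469/450785827]
step 2: P' = (I − K·H)·P̄ = [252476445/450785827 -231658389/450785827; -231658389/450785827 352211566/450785827]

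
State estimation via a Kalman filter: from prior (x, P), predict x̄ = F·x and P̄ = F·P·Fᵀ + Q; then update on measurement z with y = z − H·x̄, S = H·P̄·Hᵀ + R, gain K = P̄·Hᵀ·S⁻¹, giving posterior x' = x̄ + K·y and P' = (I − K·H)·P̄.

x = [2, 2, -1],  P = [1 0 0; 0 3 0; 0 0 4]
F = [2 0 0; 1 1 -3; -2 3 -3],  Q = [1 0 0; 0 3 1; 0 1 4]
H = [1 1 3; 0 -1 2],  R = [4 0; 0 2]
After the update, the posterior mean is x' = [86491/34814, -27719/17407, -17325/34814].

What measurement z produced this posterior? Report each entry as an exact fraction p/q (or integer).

x̄ = F·x = [4, 7, 5]
P̄ = F·P·Fᵀ + Q = [5 2 -4; 2 43 44; -4 44 71]
S = H·P̄·Hᵀ + R = [935 329; 329 153]
K = P̄·Hᵀ·S⁻¹ = [2525/34814 -7705/34814; 6138/17407 -8079/17407; 6467/34814 8393/34814]
x' − x̄ = [-52765/34814, -149568/17407, -191395/34814] = K·y
y = (KᵀK)⁻¹·Kᵀ·(x' − x̄) = [-27, -2]
z = y + H·x̄ = [-27, -2] + [26, 3] = [-1, 1]

z = [-1, 1]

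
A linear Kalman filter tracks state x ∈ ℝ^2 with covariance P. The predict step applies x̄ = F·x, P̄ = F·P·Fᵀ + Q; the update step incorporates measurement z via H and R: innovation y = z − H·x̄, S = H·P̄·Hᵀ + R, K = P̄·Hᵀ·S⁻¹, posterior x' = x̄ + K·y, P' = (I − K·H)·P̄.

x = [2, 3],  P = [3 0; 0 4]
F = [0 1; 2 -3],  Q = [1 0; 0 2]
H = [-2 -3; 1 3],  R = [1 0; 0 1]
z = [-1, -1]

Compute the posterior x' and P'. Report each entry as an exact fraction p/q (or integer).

x' = [3437/1664, -863/832]
P' = [1913/1664 -483/832; -483/832 145/416]

x̄ = F·x = [3, -5]
P̄ = F·P·Fᵀ + Q = [5 -12; -12 50]
y = z − H·x̄ = [-10, 11]
S = H·P̄·Hᵀ + R = [327 -352; -352 384]
K = P̄·Hᵀ·S⁻¹ = [-29/52 -985/1664; 3/26 387/832]
x' = x̄ + K·y = [3437/1664, -863/832]
P' = (I − K·H)·P̄ = [1913/1664 -483/832; -483/832 145/416]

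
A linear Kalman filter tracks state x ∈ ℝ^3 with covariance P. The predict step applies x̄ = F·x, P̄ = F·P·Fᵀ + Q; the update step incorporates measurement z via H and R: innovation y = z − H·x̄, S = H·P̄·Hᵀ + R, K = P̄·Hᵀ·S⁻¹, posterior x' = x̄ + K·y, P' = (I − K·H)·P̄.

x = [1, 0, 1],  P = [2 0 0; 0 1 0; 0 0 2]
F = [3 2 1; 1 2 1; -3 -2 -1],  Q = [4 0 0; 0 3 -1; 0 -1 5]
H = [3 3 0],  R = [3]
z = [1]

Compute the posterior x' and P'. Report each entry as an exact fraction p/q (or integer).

x̄ = F·x = [4, 2, -4]
P̄ = F·P·Fᵀ + Q = [28 12 -24; 12 11 -13; -24 -13 29]
y = z − H·x̄ = [-17]
S = H·P̄·Hᵀ + R = [570]
K = P̄·Hᵀ·S⁻¹ = [4/19; 23/190; -37/190]
x' = x̄ + K·y = [8/19, -11/190, -131/190]
P' = (I − K·H)·P̄ = [52/19 -48/19 -12/19; -48/19 503/190 83/190; -12/19 83/190 1403/190]

x' = [8/19, -11/190, -131/190]
P' = [52/19 -48/19 -12/19; -48/19 503/190 83/190; -12/19 83/190 1403/190]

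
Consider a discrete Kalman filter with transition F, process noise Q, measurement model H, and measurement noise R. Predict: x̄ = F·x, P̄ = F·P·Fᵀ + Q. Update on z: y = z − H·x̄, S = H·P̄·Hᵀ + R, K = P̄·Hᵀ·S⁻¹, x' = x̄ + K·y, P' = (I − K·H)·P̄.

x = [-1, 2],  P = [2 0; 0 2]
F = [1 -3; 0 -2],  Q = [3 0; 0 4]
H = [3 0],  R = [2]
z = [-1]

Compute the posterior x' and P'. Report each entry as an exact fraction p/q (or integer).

x' = [-83/209, -116/209]
P' = [46/209 24/209; 24/209 1212/209]

x̄ = F·x = [-7, -4]
P̄ = F·P·Fᵀ + Q = [23 12; 12 12]
y = z − H·x̄ = [20]
S = H·P̄·Hᵀ + R = [209]
K = P̄·Hᵀ·S⁻¹ = [69/209; 36/209]
x' = x̄ + K·y = [-83/209, -116/209]
P' = (I − K·H)·P̄ = [46/209 24/209; 24/209 1212/209]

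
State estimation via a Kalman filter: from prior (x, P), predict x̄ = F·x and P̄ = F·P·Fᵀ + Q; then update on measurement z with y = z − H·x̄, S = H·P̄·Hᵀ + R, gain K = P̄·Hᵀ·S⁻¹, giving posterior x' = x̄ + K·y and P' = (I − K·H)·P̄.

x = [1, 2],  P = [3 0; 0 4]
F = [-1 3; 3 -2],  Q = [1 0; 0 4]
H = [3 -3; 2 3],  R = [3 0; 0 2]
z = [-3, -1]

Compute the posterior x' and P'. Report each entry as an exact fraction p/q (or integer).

x' = [-44839/60432, 2253/10072]
P' = [11945/60432 -11/10072; -11/10072 667/5036]

x̄ = F·x = [5, -1]
P̄ = F·P·Fᵀ + Q = [40 -33; -33 47]
y = z − H·x̄ = [-21, -8]
S = H·P̄·Hᵀ + R = [1380 -282; -282 189]
K = P̄·Hᵀ·S⁻¹ = [12011/60432 5923/30216; -1345/10072 995/5036]
x' = x̄ + K·y = [-44839/60432, 2253/10072]
P' = (I − K·H)·P̄ = [11945/60432 -11/10072; -11/10072 667/5036]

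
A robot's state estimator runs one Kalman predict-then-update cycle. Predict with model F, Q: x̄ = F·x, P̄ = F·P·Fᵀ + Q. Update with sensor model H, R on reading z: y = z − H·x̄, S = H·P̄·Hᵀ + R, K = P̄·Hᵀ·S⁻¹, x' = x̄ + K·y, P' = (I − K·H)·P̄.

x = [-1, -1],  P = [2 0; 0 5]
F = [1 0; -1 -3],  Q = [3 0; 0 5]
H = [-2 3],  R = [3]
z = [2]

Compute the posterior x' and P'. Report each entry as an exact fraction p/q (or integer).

x' = [-323/515, 28/103]
P' = [2319/515 306/103; 306/103 236/103]

x̄ = F·x = [-1, 4]
P̄ = F·P·Fᵀ + Q = [5 -2; -2 52]
y = z − H·x̄ = [-12]
S = H·P̄·Hᵀ + R = [515]
K = P̄·Hᵀ·S⁻¹ = [-16/515; 32/103]
x' = x̄ + K·y = [-323/515, 28/103]
P' = (I − K·H)·P̄ = [2319/515 306/103; 306/103 236/103]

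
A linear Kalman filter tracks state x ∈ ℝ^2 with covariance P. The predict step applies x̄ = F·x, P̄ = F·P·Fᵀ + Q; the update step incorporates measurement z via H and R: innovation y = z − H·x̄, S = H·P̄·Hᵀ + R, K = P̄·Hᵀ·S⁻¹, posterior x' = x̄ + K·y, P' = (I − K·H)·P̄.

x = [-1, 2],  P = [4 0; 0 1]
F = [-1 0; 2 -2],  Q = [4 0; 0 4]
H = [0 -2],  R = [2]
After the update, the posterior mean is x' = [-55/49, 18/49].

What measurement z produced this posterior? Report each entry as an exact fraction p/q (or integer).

z = [-1]

x̄ = F·x = [1, -6]
P̄ = F·P·Fᵀ + Q = [8 -8; -8 24]
S = H·P̄·Hᵀ + R = [98]
K = P̄·Hᵀ·S⁻¹ = [8/49; -24/49]
x' − x̄ = [-104/49, 312/49] = K·y
y = (KᵀK)⁻¹·Kᵀ·(x' − x̄) = [-13]
z = y + H·x̄ = [-13] + [12] = [-1]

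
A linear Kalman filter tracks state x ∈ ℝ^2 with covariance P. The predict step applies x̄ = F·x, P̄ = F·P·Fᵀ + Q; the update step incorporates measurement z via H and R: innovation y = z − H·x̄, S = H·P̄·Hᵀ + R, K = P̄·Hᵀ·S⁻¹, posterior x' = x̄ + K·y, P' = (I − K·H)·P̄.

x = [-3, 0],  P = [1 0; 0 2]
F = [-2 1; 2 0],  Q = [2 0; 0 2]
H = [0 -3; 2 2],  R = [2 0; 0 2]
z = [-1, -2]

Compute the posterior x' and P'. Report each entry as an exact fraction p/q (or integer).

x̄ = F·x = [6, -6]
P̄ = F·P·Fᵀ + Q = [8 -4; -4 6]
y = z − H·x̄ = [-19, -2]
S = H·P̄·Hᵀ + R = [56 -12; -12 26]
K = P̄·Hᵀ·S⁻¹ = [51/164 37/82; -105/328 1/164]
x' = x̄ + K·y = [-133/164, 23/328]
P' = (I − K·H)·P̄ = [27/41 -17/82; -17/82 35/164]

x' = [-133/164, 23/328]
P' = [27/41 -17/82; -17/82 35/164]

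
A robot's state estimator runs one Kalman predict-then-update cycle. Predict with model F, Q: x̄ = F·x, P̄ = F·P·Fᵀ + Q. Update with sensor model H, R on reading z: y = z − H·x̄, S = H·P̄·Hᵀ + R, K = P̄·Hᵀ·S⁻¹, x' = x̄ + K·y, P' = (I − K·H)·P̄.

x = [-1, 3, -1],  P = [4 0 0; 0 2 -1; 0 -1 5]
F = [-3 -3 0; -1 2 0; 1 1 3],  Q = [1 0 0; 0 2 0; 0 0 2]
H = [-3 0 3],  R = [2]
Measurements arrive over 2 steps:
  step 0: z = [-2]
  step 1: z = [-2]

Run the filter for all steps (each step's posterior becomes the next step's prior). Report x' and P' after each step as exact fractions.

step 0: x' = [-1614/541, 3940/541, -1969/541], P' = [11323/541 -1728/541 11259/541; -1728/541 7412/541 -1734/541; 11259/541 -1734/541 11315/541]
step 1: x' = [-25042707/2594890, 93393871/5189780, -13384438/1297445], P' = [28758839/1297445 -108689337/2594890 28624032/1297445; -108689337/2594890 446834071/5189780 -54363213/1297445; 28624032/1297445 -54363213/1297445 28777486/1297445]

step 0: x̄ = F·x = [-6, 7, -1]
step 0: P̄ = F·P·Fᵀ + Q = [55 0 -9; 0 14 -6; -9 -6 47]
step 0: y = z − H·x̄ = [-17]
step 0: S = H·P̄·Hᵀ + R = [1082]
step 0: K = P̄·Hᵀ·S⁻¹ = [-96/541; -9/541; 84/541]
step 0: x' = x̄ + K·y = [-1614/541, 3940/541, -1969/541]
step 0: P' = (I − K·H)·P̄ = [11323/541 -1728/541 11259/541; -1728/541 7412/541 -1734/541; 11259/541 -1734/541 11315/541]
step 1: x̄ = F·x = [-6978/541, 9494/541, -3581/541]
step 1: P̄ = F·P·Fᵀ + Q = [138052/541 -5319/541 -131562/541; -5319/541 48965/541 -42408/541; -131562/541 -42408/541 175346/541]
step 1: y = z − H·x̄ = [-11273/541]
step 1: S = H·P̄·Hᵀ + R = [5189780/541]
step 1: K = P̄·Hᵀ·S⁻¹ = [-404421/2594890; -111267/5189780; 230181/1297445]
step 1: x' = x̄ + K·y = [-25042707/2594890, 93393871/5189780, -13384438/1297445]
step 1: P' = (I − K·H)·P̄ = [28758839/1297445 -108689337/2594890 28624032/1297445; -108689337/2594890 446834071/5189780 -54363213/1297445; 28624032/1297445 -54363213/1297445 28777486/1297445]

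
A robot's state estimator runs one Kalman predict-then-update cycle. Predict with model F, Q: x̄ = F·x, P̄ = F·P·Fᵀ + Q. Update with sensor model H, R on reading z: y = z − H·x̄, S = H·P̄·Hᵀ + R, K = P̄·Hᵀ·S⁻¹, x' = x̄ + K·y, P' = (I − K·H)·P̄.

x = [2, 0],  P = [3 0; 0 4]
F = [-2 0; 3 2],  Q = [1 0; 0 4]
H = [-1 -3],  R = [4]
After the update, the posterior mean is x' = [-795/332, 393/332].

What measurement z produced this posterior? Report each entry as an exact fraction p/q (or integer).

z = [-1]

x̄ = F·x = [-4, 6]
P̄ = F·P·Fᵀ + Q = [13 -18; -18 47]
S = H·P̄·Hᵀ + R = [332]
K = P̄·Hᵀ·S⁻¹ = [41/332; -123/332]
x' − x̄ = [533/332, -1599/332] = K·y
y = (KᵀK)⁻¹·Kᵀ·(x' − x̄) = [13]
z = y + H·x̄ = [13] + [-14] = [-1]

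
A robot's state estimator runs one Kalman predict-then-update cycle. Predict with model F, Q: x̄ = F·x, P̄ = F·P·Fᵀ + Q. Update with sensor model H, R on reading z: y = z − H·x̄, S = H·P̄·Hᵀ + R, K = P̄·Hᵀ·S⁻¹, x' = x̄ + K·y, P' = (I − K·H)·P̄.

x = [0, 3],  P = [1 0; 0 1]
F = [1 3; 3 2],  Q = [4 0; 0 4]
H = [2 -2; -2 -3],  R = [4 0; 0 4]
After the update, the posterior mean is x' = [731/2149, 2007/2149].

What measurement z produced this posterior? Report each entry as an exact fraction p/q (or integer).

x̄ = F·x = [9, 6]
P̄ = F·P·Fᵀ + Q = [14 9; 9 17]
S = H·P̄·Hᵀ + R = [56 28; 28 321]
K = P̄·Hᵀ·S⁻¹ = [2375/8596 -60/307; -801/4298 -61/307]
x' − x̄ = [-18610/2149, -10887/2149] = K·y
y = (KᵀK)⁻¹·Kᵀ·(x' − x̄) = [-8, 33]
z = y + H·x̄ = [-8, 33] + [6, -36] = [-2, -3]

z = [-2, -3]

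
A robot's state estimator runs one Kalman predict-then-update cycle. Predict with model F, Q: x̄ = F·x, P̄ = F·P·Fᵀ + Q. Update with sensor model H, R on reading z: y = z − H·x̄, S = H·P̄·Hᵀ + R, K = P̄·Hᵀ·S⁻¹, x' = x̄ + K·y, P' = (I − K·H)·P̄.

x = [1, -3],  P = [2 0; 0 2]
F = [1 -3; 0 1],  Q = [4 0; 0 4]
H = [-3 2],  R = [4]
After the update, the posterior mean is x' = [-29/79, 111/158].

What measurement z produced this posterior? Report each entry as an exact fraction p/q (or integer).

z = [3]

x̄ = F·x = [10, -3]
P̄ = F·P·Fᵀ + Q = [24 -6; -6 6]
S = H·P̄·Hᵀ + R = [316]
K = P̄·Hᵀ·S⁻¹ = [-21/79; 15/158]
x' − x̄ = [-819/79, 585/158] = K·y
y = (KᵀK)⁻¹·Kᵀ·(x' − x̄) = [39]
z = y + H·x̄ = [39] + [-36] = [3]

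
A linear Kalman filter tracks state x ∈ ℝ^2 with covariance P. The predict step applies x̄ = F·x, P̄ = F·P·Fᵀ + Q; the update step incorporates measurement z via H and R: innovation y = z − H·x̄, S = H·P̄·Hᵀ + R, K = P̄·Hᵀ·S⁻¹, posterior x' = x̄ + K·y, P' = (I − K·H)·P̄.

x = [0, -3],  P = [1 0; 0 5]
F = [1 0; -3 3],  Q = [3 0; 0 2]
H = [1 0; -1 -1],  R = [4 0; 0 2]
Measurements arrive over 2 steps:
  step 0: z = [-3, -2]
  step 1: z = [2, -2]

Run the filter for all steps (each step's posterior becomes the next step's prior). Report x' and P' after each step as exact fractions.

step 0: x̄ = F·x = [0, -9]
step 0: P̄ = F·P·Fᵀ + Q = [4 -3; -3 56]
step 0: y = z − H·x̄ = [-3, -11]
step 0: S = H·P̄·Hᵀ + R = [8 -1; -1 56]
step 0: K = P̄·Hᵀ·S⁻¹ = [223/447 -4/447; -221/447 -427/447]
step 0: x' = x̄ + K·y = [-625/447, 1337/447]
step 0: P' = (I − K·H)·P̄ = [892/447 -884/447; -884/447 1738/447]
step 1: x̄ = F·x = [-625/447, 1962/149]
step 1: P̄ = F·P·Fᵀ + Q = [2233/447 -1776/149; -1776/149 13492/149]
step 1: y = z − H·x̄ = [1519/447, 4367/447]
step 1: S = H·P̄·Hᵀ + R = [4021/447 3095/447; 3095/447 32947/447]
step 1: K = P̄·Hᵀ·S⁻¹ = [71579/137473 6190/137473; -74674/137473 -139642/137473]
step 1: x' = x̄ + K·y = [111498/137473, 192214/137473]
step 1: P' = (I − K·H)·P̄ = [286316/137473 -298696/137473; -298696/137473 577980/137473]

step 0: x' = [-625/447, 1337/447], P' = [892/447 -884/447; -884/447 1738/447]
step 1: x' = [111498/137473, 192214/137473], P' = [286316/137473 -298696/137473; -298696/137473 577980/137473]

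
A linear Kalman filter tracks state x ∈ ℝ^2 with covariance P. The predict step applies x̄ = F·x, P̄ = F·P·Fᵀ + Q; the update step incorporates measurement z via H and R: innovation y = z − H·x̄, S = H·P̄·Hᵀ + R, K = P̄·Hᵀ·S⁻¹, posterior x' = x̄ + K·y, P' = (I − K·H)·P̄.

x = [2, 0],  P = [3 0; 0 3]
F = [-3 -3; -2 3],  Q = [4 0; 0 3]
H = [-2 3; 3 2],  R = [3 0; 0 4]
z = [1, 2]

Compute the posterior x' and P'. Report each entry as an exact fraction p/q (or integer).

x̄ = F·x = [-6, -4]
P̄ = F·P·Fᵀ + Q = [58 -9; -9 42]
y = z − H·x̄ = [1, 28]
S = H·P̄·Hᵀ + R = [721 -141; -141 586]
K = P̄·Hᵀ·S⁻¹ = [-61802/402625 92313/402625; 92421/402625 61401/402625]
x' = x̄ + K·y = [107212/402625, 201149/402625]
P' = (I − K·H)·P̄ = [113736/402625 14022/402625; 14022/402625 101769/402625]

x' = [107212/402625, 201149/402625]
P' = [113736/402625 14022/402625; 14022/402625 101769/402625]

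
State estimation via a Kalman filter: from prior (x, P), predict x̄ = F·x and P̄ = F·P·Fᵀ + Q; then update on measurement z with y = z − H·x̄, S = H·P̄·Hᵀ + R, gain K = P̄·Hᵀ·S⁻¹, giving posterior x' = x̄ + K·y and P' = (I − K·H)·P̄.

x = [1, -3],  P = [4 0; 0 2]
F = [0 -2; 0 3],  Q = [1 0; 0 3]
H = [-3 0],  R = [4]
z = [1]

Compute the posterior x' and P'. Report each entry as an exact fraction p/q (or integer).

x̄ = F·x = [6, -9]
P̄ = F·P·Fᵀ + Q = [9 -12; -12 21]
y = z − H·x̄ = [19]
S = H·P̄·Hᵀ + R = [85]
K = P̄·Hᵀ·S⁻¹ = [-27/85; 36/85]
x' = x̄ + K·y = [-3/85, -81/85]
P' = (I − K·H)·P̄ = [36/85 -48/85; -48/85 489/85]

x' = [-3/85, -81/85]
P' = [36/85 -48/85; -48/85 489/85]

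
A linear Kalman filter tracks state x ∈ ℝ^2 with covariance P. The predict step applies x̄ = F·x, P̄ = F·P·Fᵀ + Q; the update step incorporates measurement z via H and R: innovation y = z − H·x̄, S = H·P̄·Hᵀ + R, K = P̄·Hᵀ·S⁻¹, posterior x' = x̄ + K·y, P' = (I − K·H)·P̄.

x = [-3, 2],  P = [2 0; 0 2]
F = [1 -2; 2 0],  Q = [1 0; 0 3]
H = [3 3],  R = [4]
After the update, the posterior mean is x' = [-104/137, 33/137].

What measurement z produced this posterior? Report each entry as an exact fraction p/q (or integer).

x̄ = F·x = [-7, -6]
P̄ = F·P·Fᵀ + Q = [11 4; 4 11]
S = H·P̄·Hᵀ + R = [274]
K = P̄·Hᵀ·S⁻¹ = [45/274; 45/274]
x' − x̄ = [855/137, 855/137] = K·y
y = (KᵀK)⁻¹·Kᵀ·(x' − x̄) = [38]
z = y + H·x̄ = [38] + [-39] = [-1]

z = [-1]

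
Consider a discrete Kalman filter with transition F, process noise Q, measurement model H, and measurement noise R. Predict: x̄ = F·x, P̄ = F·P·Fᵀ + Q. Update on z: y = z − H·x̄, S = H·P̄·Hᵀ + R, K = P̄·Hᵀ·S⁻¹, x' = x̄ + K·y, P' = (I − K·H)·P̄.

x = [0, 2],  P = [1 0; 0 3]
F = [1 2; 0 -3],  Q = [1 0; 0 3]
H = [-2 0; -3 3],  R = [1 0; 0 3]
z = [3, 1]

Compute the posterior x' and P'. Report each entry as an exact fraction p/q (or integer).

x' = [-80/63, -6/7]
P' = [302/1449 30/161; 30/161 78/161]

x̄ = F·x = [4, -6]
P̄ = F·P·Fᵀ + Q = [14 -18; -18 30]
y = z − H·x̄ = [11, 31]
S = H·P̄·Hᵀ + R = [57 192; 192 723]
K = P̄·Hᵀ·S⁻¹ = [-604/1449 -32/1449; -60/161 48/161]
x' = x̄ + K·y = [-80/63, -6/7]
P' = (I − K·H)·P̄ = [302/1449 30/161; 30/161 78/161]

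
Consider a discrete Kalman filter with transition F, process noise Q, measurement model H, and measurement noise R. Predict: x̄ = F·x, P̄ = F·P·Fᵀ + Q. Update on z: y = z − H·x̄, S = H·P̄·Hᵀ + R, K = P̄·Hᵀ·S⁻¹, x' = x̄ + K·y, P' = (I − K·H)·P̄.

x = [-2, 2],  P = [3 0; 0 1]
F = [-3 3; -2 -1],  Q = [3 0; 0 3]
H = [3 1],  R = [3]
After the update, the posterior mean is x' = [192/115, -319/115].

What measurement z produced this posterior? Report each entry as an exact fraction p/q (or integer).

z = [2]

x̄ = F·x = [12, 2]
P̄ = F·P·Fᵀ + Q = [39 15; 15 16]
S = H·P̄·Hᵀ + R = [460]
K = P̄·Hᵀ·S⁻¹ = [33/115; 61/460]
x' − x̄ = [-1188/115, -549/115] = K·y
y = (KᵀK)⁻¹·Kᵀ·(x' − x̄) = [-36]
z = y + H·x̄ = [-36] + [38] = [2]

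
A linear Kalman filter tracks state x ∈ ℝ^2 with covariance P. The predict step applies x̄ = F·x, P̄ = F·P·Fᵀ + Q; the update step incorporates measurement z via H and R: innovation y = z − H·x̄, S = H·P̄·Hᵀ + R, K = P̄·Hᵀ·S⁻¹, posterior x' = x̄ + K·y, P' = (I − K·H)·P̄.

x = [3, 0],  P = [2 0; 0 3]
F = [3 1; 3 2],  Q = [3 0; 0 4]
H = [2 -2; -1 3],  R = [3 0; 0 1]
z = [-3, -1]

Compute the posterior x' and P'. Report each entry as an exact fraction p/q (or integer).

x' = [-7887/4441, -3777/4441]
P' = [7512/4441 3192/4441; 3192/4441 1782/4441]

x̄ = F·x = [9, 9]
P̄ = F·P·Fᵀ + Q = [24 24; 24 34]
y = z − H·x̄ = [-3, -19]
S = H·P̄·Hᵀ + R = [43 -60; -60 187]
K = P̄·Hᵀ·S⁻¹ = [2880/4441 2064/4441; 940/4441 2154/4441]
x' = x̄ + K·y = [-7887/4441, -3777/4441]
P' = (I − K·H)·P̄ = [7512/4441 3192/4441; 3192/4441 1782/4441]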